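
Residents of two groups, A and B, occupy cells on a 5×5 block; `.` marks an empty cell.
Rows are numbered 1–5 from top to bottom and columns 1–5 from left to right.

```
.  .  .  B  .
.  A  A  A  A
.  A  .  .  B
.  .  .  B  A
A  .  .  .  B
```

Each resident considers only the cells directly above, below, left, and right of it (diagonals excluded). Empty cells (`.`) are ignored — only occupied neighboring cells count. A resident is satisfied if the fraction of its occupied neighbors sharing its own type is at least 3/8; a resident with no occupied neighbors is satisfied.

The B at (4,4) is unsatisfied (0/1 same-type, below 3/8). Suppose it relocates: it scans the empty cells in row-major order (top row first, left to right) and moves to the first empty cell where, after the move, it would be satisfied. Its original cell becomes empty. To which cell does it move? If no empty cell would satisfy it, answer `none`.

(1,1)

Vacating (4,4). Empty cells in order:
  (1,1): 0/0 same-type → satisfied — stop here.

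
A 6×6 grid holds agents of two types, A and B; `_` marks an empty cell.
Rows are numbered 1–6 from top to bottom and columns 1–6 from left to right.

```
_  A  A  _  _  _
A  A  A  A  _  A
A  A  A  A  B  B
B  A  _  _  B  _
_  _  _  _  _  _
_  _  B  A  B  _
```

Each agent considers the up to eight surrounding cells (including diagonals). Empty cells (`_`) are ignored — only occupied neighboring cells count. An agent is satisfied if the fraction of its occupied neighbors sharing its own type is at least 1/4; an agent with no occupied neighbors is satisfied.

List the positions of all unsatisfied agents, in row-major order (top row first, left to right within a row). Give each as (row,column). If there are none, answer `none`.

(2,6), (4,1), (6,3), (6,4), (6,5)

Row 1: (1,2)A 4/4 satisfied · (1,3)A 4/4 satisfied
Row 2: (2,1)A 4/4 satisfied · (2,2)A 7/7 satisfied · (2,3)A 7/7 satisfied · (2,4)A 4/5 satisfied · (2,6)A 0/2 not
Row 3: (3,1)A 4/5 satisfied · (3,2)A 6/7 satisfied · (3,3)A 6/6 satisfied · (3,4)A 3/5 satisfied · (3,5)B 2/5 satisfied · (3,6)B 2/3 satisfied
Row 4: (4,1)B 0/3 not · (4,2)A 3/4 satisfied · (4,5)B 2/3 satisfied
Row 6: (6,3)B 0/1 not · (6,4)A 0/2 not · (6,5)B 0/1 not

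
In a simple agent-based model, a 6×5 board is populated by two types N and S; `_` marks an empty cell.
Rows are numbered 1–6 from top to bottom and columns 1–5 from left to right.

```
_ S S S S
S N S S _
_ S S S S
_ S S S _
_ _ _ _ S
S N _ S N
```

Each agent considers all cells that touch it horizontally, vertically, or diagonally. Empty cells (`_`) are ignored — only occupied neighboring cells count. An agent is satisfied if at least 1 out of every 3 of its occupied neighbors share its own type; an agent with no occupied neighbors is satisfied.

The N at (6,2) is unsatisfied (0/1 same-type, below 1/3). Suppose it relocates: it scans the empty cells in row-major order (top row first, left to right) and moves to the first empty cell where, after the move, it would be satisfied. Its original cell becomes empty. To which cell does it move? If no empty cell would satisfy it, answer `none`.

Vacating (6,2). Empty cells in order:
  (1,1): 1/3 same-type → satisfied — stop here.

(1,1)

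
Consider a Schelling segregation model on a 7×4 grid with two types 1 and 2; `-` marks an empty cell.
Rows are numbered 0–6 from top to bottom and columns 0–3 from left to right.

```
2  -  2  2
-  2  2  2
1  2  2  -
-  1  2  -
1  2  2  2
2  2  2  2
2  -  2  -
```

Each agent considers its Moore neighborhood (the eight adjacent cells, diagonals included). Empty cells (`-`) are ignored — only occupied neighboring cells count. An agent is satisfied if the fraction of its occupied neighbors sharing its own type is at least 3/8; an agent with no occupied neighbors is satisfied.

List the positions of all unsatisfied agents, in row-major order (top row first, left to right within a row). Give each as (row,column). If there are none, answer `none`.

Row 0: (0,0)2 1/1 satisfied · (0,2)2 4/4 satisfied · (0,3)2 3/3 satisfied
Row 1: (1,1)2 5/6 satisfied · (1,2)2 6/6 satisfied · (1,3)2 4/4 satisfied
Row 2: (2,0)1 1/3 not · (2,1)2 4/6 satisfied · (2,2)2 5/6 satisfied
Row 3: (3,1)1 2/7 not · (3,2)2 5/6 satisfied
Row 4: (4,0)1 1/4 not · (4,1)2 5/7 satisfied · (4,2)2 6/7 satisfied · (4,3)2 4/4 satisfied
Row 5: (5,0)2 3/4 satisfied · (5,1)2 6/7 satisfied · (5,2)2 6/6 satisfied · (5,3)2 4/4 satisfied
Row 6: (6,0)2 2/2 satisfied · (6,2)2 3/3 satisfied

(2,0), (3,1), (4,0)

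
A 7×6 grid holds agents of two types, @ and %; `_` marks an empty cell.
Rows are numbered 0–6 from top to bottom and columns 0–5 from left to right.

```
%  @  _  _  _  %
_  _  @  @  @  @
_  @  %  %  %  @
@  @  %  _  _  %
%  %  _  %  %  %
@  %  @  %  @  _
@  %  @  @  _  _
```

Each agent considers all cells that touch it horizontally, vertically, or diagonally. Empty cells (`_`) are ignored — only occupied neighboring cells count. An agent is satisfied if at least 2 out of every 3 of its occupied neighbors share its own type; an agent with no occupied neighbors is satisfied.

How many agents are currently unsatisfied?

25

(0,0)% 0/1 unhappy
(0,1)@ 1/2 unhappy
(0,5)% 0/2 unhappy
(1,2)@ 3/5 unhappy
(1,3)@ 2/5 unhappy
(1,4)@ 3/6 unhappy
(1,5)@ 2/4 unhappy
(2,1)@ 3/5 unhappy
(2,2)% 2/6 unhappy
(2,3)% 3/6 unhappy
(2,4)% 2/6 unhappy
(2,5)@ 2/4 unhappy
(3,0)@ 2/4 unhappy
(3,1)@ 2/6 unhappy
(3,2)% 4/6 ok
(3,5)% 3/4 ok
(4,0)% 2/5 unhappy
(4,1)% 3/7 unhappy
(4,3)% 3/5 unhappy
(4,4)% 4/5 ok
(4,5)% 2/3 ok
(5,0)@ 1/5 unhappy
(5,1)% 3/7 unhappy
(5,2)@ 2/7 unhappy
(5,3)% 2/6 unhappy
(5,4)@ 1/5 unhappy
(6,0)@ 1/3 unhappy
(6,1)% 1/5 unhappy
(6,2)@ 2/5 unhappy
(6,3)@ 3/4 ok
Unsatisfied: (0,0), (0,1), (0,5), (1,2), (1,3), (1,4), (1,5), (2,1), (2,2), (2,3), (2,4), (2,5), (3,0), (3,1), (4,0), (4,1), (4,3), (5,0), (5,1), (5,2), (5,3), (5,4), (6,0), (6,1), (6,2) — 25 in total.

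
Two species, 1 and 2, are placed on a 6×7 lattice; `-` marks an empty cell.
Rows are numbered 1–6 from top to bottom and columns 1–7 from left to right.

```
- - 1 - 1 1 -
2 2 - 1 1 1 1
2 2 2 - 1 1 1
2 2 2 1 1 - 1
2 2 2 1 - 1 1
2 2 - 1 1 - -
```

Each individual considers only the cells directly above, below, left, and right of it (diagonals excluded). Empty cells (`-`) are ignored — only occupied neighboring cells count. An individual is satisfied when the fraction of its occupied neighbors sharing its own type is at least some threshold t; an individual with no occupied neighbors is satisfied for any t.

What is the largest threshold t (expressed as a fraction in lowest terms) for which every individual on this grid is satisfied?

(1,3)1 — no occupied neighbors
(1,5)1 2/2
(1,6)1 2/2
(2,1)2 2/2
(2,2)2 2/2
(2,4)1 1/1
(2,5)1 4/4
(2,6)1 4/4
(2,7)1 2/2
(3,1)2 3/3
(3,2)2 4/4
(3,3)2 2/2
(3,5)1 3/3
(3,6)1 3/3
(3,7)1 3/3
(4,1)2 3/3
(4,2)2 4/4
(4,3)2 3/4
(4,4)1 2/3
(4,5)1 2/2
(4,7)1 2/2
(5,1)2 3/3
(5,2)2 4/4
(5,3)2 2/3
(5,4)1 2/3
(5,6)1 1/1
(5,7)1 2/2
(6,1)2 2/2
(6,2)2 2/2
(6,4)1 2/2
(6,5)1 1/1
The smallest same-type fraction is 2/3 at (4,4), which reduces to 2/3. Any threshold above that leaves this individual unsatisfied.

2/3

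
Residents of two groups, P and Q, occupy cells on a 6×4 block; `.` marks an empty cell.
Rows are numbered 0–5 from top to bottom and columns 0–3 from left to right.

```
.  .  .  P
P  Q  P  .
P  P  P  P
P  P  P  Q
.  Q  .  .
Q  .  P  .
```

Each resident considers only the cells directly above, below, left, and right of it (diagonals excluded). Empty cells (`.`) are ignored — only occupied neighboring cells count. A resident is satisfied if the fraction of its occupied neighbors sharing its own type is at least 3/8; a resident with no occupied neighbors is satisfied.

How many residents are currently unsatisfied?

3

Row 0: (0,3)P 0/0 satisfied
Row 1: (1,0)P 1/2 satisfied · (1,1)Q 0/3 not · (1,2)P 1/2 satisfied
Row 2: (2,0)P 3/3 satisfied · (2,1)P 3/4 satisfied · (2,2)P 4/4 satisfied · (2,3)P 1/2 satisfied
Row 3: (3,0)P 2/2 satisfied · (3,1)P 3/4 satisfied · (3,2)P 2/3 satisfied · (3,3)Q 0/2 not
Row 4: (4,1)Q 0/1 not
Row 5: (5,0)Q 0/0 satisfied · (5,2)P 0/0 satisfied
Unsatisfied: (1,1), (3,3), (4,1) — 3 in total.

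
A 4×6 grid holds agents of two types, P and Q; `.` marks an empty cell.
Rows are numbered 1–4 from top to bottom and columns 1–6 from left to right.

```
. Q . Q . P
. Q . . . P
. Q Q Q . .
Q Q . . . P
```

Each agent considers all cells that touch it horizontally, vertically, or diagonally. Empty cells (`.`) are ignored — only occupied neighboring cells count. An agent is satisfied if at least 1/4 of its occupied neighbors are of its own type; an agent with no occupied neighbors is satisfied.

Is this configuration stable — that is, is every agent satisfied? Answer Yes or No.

(1,2)Q 1/1 satisfied
(1,4)Q 0/0 satisfied
(1,6)P 1/1 satisfied
(2,2)Q 3/3 satisfied
(2,6)P 1/1 satisfied
(3,2)Q 4/4 satisfied
(3,3)Q 4/4 satisfied
(3,4)Q 1/1 satisfied
(4,1)Q 2/2 satisfied
(4,2)Q 3/3 satisfied
(4,6)P 0/0 satisfied
All meet the threshold, so the configuration is stable.

Yes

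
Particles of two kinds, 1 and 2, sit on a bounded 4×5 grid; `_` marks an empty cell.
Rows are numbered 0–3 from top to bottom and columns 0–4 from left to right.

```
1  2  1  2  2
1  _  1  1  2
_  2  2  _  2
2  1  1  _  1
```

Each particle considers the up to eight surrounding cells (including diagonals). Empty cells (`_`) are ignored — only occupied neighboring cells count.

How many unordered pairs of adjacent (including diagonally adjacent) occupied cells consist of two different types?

Scan each occupied cell's neighbors to the right and below (and the two forward diagonals) so each pair is counted once.
From row 0: 8 unlike of 14 pairs (running 8/14).
From row 1: 6 unlike of 8 pairs (running 14/22).
From row 2: 5 unlike of 7 pairs (running 19/29).
From row 3: 1 unlike of 2 pairs (running 20/31).
Total adjacent occupied pairs: 31; unlike-type pairs: 20.

20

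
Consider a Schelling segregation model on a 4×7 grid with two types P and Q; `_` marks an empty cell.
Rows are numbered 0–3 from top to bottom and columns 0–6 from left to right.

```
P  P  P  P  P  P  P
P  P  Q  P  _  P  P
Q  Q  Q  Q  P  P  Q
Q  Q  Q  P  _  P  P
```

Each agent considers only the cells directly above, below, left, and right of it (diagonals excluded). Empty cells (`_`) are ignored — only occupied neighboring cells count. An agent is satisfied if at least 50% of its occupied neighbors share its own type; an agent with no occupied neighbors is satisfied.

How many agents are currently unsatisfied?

Row 0: (0,0)P 2/2 ✓ · (0,1)P 3/3 ✓ · (0,2)P 2/3 ✓ · (0,3)P 3/3 ✓ · (0,4)P 2/2 ✓ · (0,5)P 3/3 ✓ · (0,6)P 2/2 ✓
Row 1: (1,0)P 2/3 ✓ · (1,1)P 2/4 ✓ · (1,2)Q 1/4 ✗ · (1,3)P 1/3 ✗ · (1,5)P 3/3 ✓ · (1,6)P 2/3 ✓
Row 2: (2,0)Q 2/3 ✓ · (2,1)Q 3/4 ✓ · (2,2)Q 4/4 ✓ · (2,3)Q 1/4 ✗ · (2,4)P 1/2 ✓ · (2,5)P 3/4 ✓ · (2,6)Q 0/3 ✗
Row 3: (3,0)Q 2/2 ✓ · (3,1)Q 3/3 ✓ · (3,2)Q 2/3 ✓ · (3,3)P 0/2 ✗ · (3,5)P 2/2 ✓ · (3,6)P 1/2 ✓
Unsatisfied: (1,2), (1,3), (2,3), (2,6), (3,3) — 5 in total.

5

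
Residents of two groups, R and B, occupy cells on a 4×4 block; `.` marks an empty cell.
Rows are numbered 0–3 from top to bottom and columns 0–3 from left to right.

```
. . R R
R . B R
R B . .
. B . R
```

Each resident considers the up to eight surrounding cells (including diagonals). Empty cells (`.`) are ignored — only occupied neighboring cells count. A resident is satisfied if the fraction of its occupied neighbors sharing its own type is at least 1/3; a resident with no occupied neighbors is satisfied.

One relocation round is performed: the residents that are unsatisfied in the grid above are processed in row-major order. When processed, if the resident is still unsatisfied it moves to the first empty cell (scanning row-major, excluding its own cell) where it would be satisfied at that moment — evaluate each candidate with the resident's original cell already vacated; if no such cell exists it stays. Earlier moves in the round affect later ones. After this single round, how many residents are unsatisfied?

1

Initially unsatisfied (in order): (1,2).
  (1,2) → (2,2).
Resulting grid:
. . R R
R . . R
R B B .
. B . R
Unsatisfied now: (3,3).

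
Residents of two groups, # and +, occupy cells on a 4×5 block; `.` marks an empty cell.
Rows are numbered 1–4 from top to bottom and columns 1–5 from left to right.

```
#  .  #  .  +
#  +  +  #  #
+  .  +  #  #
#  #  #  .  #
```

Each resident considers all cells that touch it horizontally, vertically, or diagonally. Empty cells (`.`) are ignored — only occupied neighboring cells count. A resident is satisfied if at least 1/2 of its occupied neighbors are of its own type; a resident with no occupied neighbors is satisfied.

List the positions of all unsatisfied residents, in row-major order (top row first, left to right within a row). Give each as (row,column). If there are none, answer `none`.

(1,3), (1,5), (2,1), (2,3), (3,1), (3,3)

Row 1: (1,1)# 1/2 ✓ · (1,3)# 1/3 ✗ · (1,5)+ 0/2 ✗
Row 2: (2,1)# 1/3 ✗ · (2,2)+ 3/6 ✓ · (2,3)+ 2/5 ✗ · (2,4)# 4/7 ✓ · (2,5)# 3/4 ✓
Row 3: (3,1)+ 1/4 ✗ · (3,3)+ 2/6 ✗ · (3,4)# 5/7 ✓ · (3,5)# 4/4 ✓
Row 4: (4,1)# 1/2 ✓ · (4,2)# 2/4 ✓ · (4,3)# 2/3 ✓ · (4,5)# 2/2 ✓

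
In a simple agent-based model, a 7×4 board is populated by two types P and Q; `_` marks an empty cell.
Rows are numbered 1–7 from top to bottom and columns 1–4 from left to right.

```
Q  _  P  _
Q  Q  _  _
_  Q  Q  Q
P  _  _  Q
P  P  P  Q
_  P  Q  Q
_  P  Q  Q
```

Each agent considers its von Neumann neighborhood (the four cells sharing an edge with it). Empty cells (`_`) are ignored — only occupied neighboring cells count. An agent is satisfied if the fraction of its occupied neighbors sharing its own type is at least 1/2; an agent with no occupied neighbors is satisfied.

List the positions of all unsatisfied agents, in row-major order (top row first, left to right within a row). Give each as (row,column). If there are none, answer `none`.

Row 1: (1,1)Q 1/1 satisfied · (1,3)P 0/0 satisfied
Row 2: (2,1)Q 2/2 satisfied · (2,2)Q 2/2 satisfied
Row 3: (3,2)Q 2/2 satisfied · (3,3)Q 2/2 satisfied · (3,4)Q 2/2 satisfied
Row 4: (4,1)P 1/1 satisfied · (4,4)Q 2/2 satisfied
Row 5: (5,1)P 2/2 satisfied · (5,2)P 3/3 satisfied · (5,3)P 1/3 not · (5,4)Q 2/3 satisfied
Row 6: (6,2)P 2/3 satisfied · (6,3)Q 2/4 satisfied · (6,4)Q 3/3 satisfied
Row 7: (7,2)P 1/2 satisfied · (7,3)Q 2/3 satisfied · (7,4)Q 2/2 satisfied

(5,3)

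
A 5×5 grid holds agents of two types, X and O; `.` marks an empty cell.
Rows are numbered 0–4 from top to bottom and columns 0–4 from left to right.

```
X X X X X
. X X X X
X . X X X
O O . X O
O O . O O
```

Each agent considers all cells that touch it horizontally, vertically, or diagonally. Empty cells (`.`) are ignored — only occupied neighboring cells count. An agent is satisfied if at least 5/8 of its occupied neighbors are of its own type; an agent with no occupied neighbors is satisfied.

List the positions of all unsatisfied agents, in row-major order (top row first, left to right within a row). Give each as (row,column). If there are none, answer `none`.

(2,0), (3,1), (3,3), (3,4)

Row 0: (0,0)X 2/2 ok · (0,1)X 4/4 ok · (0,2)X 5/5 ok · (0,3)X 5/5 ok · (0,4)X 3/3 ok
Row 1: (1,1)X 6/6 ok · (1,2)X 7/7 ok · (1,3)X 8/8 ok · (1,4)X 5/5 ok
Row 2: (2,0)X 1/3 unhappy · (2,2)X 5/6 ok · (2,3)X 6/7 ok · (2,4)X 4/5 ok
Row 3: (3,0)O 3/4 ok · (3,1)O 3/5 unhappy · (3,3)X 3/6 unhappy · (3,4)O 2/5 unhappy
Row 4: (4,0)O 3/3 ok · (4,1)O 3/3 ok · (4,3)O 2/3 ok · (4,4)O 2/3 ok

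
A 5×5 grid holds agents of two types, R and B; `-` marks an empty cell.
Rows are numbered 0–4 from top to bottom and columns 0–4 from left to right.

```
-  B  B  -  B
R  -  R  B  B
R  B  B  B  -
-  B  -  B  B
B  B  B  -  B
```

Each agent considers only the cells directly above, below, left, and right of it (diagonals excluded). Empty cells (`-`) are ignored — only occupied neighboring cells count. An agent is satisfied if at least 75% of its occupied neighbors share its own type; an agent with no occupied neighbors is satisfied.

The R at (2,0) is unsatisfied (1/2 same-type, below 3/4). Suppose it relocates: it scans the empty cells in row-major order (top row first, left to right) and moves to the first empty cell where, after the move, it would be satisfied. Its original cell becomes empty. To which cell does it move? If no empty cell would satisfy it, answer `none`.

none

Vacating (2,0). Empty cells in order:
  (0,0): 1/2 same-type → still unsatisfied.
  (0,3): 0/3 same-type → still unsatisfied.
  (1,1): 2/4 same-type → still unsatisfied.
  (2,4): 0/3 same-type → still unsatisfied.
  (3,0): 0/2 same-type → still unsatisfied.
  (3,2): 0/4 same-type → still unsatisfied.
  (4,3): 0/3 same-type → still unsatisfied.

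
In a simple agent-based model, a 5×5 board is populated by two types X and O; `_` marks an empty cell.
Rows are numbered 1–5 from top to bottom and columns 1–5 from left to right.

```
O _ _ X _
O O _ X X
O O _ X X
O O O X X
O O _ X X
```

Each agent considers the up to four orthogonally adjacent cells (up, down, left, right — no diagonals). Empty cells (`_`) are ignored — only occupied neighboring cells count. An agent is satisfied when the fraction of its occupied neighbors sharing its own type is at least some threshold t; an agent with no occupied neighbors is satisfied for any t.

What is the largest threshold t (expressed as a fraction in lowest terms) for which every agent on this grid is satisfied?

1/2

Row 1: (1,1)O 1/1 · (1,4)X 1/1
Row 2: (2,1)O 3/3 · (2,2)O 2/2 · (2,4)X 3/3 · (2,5)X 2/2
Row 3: (3,1)O 3/3 · (3,2)O 3/3 · (3,4)X 3/3 · (3,5)X 3/3
Row 4: (4,1)O 3/3 · (4,2)O 4/4 · (4,3)O 1/2 · (4,4)X 3/4 · (4,5)X 3/3
Row 5: (5,1)O 2/2 · (5,2)O 2/2 · (5,4)X 2/2 · (5,5)X 2/2
The smallest same-type fraction is 1/2 at (4,3), which reduces to 1/2. Any threshold above that leaves this agent unsatisfied.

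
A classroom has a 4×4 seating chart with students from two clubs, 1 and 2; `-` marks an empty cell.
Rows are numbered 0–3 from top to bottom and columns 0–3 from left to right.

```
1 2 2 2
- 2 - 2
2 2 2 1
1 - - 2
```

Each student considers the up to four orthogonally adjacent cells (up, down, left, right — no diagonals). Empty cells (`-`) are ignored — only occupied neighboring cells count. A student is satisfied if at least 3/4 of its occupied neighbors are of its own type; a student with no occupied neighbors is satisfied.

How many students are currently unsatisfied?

8

Row 0: (0,0)1 0/1 not · (0,1)2 2/3 not · (0,2)2 2/2 satisfied · (0,3)2 2/2 satisfied
Row 1: (1,1)2 2/2 satisfied · (1,3)2 1/2 not
Row 2: (2,0)2 1/2 not · (2,1)2 3/3 satisfied · (2,2)2 1/2 not · (2,3)1 0/3 not
Row 3: (3,0)1 0/1 not · (3,3)2 0/1 not
Unsatisfied: (0,0), (0,1), (1,3), (2,0), (2,2), (2,3), (3,0), (3,3) — 8 in total.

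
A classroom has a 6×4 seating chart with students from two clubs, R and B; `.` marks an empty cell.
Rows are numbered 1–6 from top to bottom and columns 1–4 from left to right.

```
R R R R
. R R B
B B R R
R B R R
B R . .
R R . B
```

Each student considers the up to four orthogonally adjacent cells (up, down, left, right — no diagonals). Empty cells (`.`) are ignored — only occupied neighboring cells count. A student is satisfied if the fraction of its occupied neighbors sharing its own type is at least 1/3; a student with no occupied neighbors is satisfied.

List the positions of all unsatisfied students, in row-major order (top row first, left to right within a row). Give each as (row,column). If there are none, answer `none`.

(1,1)R 1/1 ok
(1,2)R 3/3 ok
(1,3)R 3/3 ok
(1,4)R 1/2 ok
(2,2)R 2/3 ok
(2,3)R 3/4 ok
(2,4)B 0/3 unhappy
(3,1)B 1/2 ok
(3,2)B 2/4 ok
(3,3)R 3/4 ok
(3,4)R 2/3 ok
(4,1)R 0/3 unhappy
(4,2)B 1/4 unhappy
(4,3)R 2/3 ok
(4,4)R 2/2 ok
(5,1)B 0/3 unhappy
(5,2)R 1/3 ok
(6,1)R 1/2 ok
(6,2)R 2/2 ok
(6,4)B 0/0 ok

(2,4), (4,1), (4,2), (5,1)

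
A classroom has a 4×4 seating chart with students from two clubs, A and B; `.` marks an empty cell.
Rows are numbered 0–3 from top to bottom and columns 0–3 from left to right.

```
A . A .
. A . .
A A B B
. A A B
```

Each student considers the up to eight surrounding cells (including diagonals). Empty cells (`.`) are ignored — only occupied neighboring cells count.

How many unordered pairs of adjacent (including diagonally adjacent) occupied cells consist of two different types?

6

Scan each occupied cell's neighbors to the right and below (and the two forward diagonals) so each pair is counted once.
From row 0: 0 unlike of 2 pairs (running 0/2).
From row 1: 1 unlike of 3 pairs (running 1/5).
From row 2: 4 unlike of 11 pairs (running 5/16).
From row 3: 1 unlike of 2 pairs (running 6/18).
Total adjacent occupied pairs: 18; unlike-type pairs: 6.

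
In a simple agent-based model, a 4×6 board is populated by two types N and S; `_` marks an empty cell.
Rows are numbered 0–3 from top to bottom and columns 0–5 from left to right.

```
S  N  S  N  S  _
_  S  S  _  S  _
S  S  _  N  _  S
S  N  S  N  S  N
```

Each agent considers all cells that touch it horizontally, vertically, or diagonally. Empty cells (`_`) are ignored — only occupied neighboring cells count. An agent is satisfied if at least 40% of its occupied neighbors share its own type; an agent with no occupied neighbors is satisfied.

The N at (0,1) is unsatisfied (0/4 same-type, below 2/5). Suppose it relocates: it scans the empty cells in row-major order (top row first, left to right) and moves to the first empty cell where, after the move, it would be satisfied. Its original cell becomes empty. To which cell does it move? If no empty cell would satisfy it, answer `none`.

Vacating (0,1). Empty cells in order:
  (0,5): 0/2 same-type → still unsatisfied.
  (1,0): 0/4 same-type → still unsatisfied.
  (1,3): 2/6 same-type → still unsatisfied.
  (1,5): 0/3 same-type → still unsatisfied.
  (2,2): 3/7 same-type → satisfied — stop here.

(2,2)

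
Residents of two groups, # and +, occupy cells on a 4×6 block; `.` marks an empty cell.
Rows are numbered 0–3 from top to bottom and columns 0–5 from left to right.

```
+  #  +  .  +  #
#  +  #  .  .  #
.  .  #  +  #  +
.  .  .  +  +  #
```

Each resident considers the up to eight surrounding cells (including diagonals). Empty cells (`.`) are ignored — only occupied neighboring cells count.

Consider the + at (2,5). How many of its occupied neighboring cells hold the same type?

Occupied neighbors of (2,5): (1,5)=#, (2,4)=#, (3,4)=+, (3,5)=#.
Same type (+): 1 of 4.

1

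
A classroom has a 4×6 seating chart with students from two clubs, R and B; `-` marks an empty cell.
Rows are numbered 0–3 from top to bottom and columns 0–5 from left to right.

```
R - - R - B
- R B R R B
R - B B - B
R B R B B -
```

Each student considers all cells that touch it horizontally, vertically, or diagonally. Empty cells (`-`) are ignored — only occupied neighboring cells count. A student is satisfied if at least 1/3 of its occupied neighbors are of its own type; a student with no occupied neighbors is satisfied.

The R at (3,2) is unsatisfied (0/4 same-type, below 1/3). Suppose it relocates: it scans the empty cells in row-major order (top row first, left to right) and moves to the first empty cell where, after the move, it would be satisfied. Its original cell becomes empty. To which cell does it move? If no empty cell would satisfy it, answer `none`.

Vacating (3,2). Empty cells in order:
  (0,1): 2/3 same-type → satisfied — stop here.

(0,1)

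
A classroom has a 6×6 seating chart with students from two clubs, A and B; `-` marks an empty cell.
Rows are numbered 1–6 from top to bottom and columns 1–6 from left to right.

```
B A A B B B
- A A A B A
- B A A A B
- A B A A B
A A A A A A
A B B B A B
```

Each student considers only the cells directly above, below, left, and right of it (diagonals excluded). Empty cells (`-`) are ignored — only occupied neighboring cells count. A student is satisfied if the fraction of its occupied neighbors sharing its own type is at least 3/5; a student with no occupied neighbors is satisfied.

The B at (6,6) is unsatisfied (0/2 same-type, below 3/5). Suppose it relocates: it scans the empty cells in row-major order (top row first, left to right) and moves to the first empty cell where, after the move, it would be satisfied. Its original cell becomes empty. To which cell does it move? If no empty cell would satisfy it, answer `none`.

Vacating (6,6). Empty cells in order:
  (2,1): 1/2 same-type → still unsatisfied.
  (3,1): 1/1 same-type → satisfied — stop here.

(3,1)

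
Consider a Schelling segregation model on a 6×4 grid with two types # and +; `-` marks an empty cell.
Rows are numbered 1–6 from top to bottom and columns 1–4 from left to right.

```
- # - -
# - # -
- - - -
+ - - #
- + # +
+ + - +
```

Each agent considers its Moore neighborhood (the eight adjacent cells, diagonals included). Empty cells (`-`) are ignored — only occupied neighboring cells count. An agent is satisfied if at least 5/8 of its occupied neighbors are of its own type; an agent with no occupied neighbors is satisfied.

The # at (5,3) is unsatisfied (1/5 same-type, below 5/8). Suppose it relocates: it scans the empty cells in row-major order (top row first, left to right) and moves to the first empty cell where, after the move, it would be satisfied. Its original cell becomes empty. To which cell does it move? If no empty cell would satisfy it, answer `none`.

Vacating (5,3). Empty cells in order:
  (1,1): 2/2 same-type → satisfied — stop here.

(1,1)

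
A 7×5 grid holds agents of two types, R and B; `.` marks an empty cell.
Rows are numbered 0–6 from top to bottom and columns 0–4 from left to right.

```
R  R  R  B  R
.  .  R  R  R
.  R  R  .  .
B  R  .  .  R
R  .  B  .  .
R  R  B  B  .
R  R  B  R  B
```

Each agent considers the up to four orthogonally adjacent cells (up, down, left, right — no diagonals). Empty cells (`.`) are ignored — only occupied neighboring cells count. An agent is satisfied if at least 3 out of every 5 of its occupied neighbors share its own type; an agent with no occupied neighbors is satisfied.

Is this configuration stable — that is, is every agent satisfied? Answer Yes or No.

No

Row 0: (0,0)R 1/1 ok · (0,1)R 2/2 ok · (0,2)R 2/3 ok · (0,3)B 0/3 unhappy · (0,4)R 1/2 unhappy
Row 1: (1,2)R 3/3 ok · (1,3)R 2/3 ok · (1,4)R 2/2 ok
Row 2: (2,1)R 2/2 ok · (2,2)R 2/2 ok
Row 3: (3,0)B 0/2 unhappy · (3,1)R 1/2 unhappy · (3,4)R 0/0 ok
Row 4: (4,0)R 1/2 unhappy · (4,2)B 1/1 ok
Row 5: (5,0)R 3/3 ok · (5,1)R 2/3 ok · (5,2)B 3/4 ok · (5,3)B 1/2 unhappy
Row 6: (6,0)R 2/2 ok · (6,1)R 2/3 ok · (6,2)B 1/3 unhappy · (6,3)R 0/3 unhappy · (6,4)B 0/1 unhappy
For instance (0,3) has only 0/3 same-type neighbors, below 3/5.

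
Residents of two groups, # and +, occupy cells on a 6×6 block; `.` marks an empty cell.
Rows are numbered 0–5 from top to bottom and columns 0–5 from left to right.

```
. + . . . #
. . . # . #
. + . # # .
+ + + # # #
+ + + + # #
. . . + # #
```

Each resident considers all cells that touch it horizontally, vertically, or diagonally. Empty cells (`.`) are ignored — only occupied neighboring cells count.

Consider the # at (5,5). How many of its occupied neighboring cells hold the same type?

3

Occupied neighbors of (5,5): (4,4)=#, (4,5)=#, (5,4)=#.
Same type (#): 3 of 3.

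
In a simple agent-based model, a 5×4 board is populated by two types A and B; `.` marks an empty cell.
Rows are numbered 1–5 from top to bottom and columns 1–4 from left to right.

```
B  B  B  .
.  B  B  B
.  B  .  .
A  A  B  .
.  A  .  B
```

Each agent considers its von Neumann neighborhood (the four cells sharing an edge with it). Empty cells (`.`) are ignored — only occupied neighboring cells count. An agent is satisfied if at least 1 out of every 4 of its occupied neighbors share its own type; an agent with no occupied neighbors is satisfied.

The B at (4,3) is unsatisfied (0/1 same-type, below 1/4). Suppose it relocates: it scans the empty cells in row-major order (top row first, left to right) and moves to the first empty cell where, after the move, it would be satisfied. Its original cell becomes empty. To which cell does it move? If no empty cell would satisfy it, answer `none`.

(1,4)

Vacating (4,3). Empty cells in order:
  (1,4): 2/2 same-type → satisfied — stop here.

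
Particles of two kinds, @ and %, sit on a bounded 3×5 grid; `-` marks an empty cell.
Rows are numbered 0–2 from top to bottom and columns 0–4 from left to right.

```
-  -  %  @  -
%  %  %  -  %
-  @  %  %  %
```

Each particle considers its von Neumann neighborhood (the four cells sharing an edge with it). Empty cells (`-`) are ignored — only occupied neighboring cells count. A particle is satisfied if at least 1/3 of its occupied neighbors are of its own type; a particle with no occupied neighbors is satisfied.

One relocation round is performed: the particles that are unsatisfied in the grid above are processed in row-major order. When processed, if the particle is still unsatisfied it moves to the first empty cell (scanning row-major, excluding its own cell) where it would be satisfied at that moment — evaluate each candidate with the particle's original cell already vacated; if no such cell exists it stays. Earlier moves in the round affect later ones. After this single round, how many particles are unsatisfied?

0

Initially unsatisfied (in order): (0,3), (2,1).
  (0,3) → (2,0).
  (2,1): now satisfied by earlier moves; stays.
Resulting grid:
- - % - -
% % % - %
@ @ % % %
All satisfied now.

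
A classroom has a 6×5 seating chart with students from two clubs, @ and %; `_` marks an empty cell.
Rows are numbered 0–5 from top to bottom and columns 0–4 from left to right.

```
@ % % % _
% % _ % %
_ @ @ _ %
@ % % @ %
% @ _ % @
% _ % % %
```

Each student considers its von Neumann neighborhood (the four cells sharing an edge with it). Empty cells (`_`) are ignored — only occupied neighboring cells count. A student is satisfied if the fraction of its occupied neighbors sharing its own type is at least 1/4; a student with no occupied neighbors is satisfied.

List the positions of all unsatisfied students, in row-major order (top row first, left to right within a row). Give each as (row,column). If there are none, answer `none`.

(0,0), (3,0), (3,3), (4,1), (4,4)

(0,0)@ 0/2 not
(0,1)% 2/3 satisfied
(0,2)% 2/2 satisfied
(0,3)% 2/2 satisfied
(1,0)% 1/2 satisfied
(1,1)% 2/3 satisfied
(1,3)% 2/2 satisfied
(1,4)% 2/2 satisfied
(2,1)@ 1/3 satisfied
(2,2)@ 1/2 satisfied
(2,4)% 2/2 satisfied
(3,0)@ 0/2 not
(3,1)% 1/4 satisfied
(3,2)% 1/3 satisfied
(3,3)@ 0/3 not
(3,4)% 1/3 satisfied
(4,0)% 1/3 satisfied
(4,1)@ 0/2 not
(4,3)% 1/3 satisfied
(4,4)@ 0/3 not
(5,0)% 1/1 satisfied
(5,2)% 1/1 satisfied
(5,3)% 3/3 satisfied
(5,4)% 1/2 satisfied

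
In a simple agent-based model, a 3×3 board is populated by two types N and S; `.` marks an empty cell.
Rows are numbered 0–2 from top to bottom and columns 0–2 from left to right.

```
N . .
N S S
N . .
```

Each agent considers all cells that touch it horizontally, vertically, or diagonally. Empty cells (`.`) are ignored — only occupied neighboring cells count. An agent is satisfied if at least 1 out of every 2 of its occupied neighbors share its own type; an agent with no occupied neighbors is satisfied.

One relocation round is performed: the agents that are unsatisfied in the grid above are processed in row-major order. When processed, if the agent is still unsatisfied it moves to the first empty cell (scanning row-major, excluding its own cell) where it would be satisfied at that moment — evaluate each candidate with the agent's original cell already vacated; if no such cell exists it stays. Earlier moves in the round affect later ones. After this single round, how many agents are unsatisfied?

0

Initially unsatisfied (in order): (1,1).
  (1,1) → (0,2).
Resulting grid:
N . S
N . S
N . .
All satisfied now.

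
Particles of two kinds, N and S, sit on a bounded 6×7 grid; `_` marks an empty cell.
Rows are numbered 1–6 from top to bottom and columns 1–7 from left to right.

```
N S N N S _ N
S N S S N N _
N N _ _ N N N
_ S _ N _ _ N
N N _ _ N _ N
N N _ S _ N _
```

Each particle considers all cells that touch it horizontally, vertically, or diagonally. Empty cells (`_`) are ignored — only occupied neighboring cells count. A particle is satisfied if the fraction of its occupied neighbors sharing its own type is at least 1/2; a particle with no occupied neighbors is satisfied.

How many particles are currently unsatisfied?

Row 1: (1,1)N 1/3 unhappy · (1,2)S 2/5 unhappy · (1,3)N 2/5 unhappy · (1,4)N 2/5 unhappy · (1,5)S 1/4 unhappy · (1,7)N 1/1 ok
Row 2: (2,1)S 1/5 unhappy · (2,2)N 4/7 ok · (2,3)S 2/6 unhappy · (2,4)S 2/6 unhappy · (2,5)N 4/6 ok · (2,6)N 5/6 ok
Row 3: (3,1)N 2/4 ok · (3,2)N 2/5 unhappy · (3,5)N 4/5 ok · (3,6)N 5/5 ok · (3,7)N 3/3 ok
Row 4: (4,2)S 0/4 unhappy · (4,4)N 2/2 ok · (4,7)N 3/3 ok
Row 5: (5,1)N 3/4 ok · (5,2)N 3/4 ok · (5,5)N 2/3 ok · (5,7)N 2/2 ok
Row 6: (6,1)N 3/3 ok · (6,2)N 3/3 ok · (6,4)S 0/1 unhappy · (6,6)N 2/2 ok
Unsatisfied: (1,1), (1,2), (1,3), (1,4), (1,5), (2,1), (2,3), (2,4), (3,2), (4,2), (6,4) — 11 in total.

11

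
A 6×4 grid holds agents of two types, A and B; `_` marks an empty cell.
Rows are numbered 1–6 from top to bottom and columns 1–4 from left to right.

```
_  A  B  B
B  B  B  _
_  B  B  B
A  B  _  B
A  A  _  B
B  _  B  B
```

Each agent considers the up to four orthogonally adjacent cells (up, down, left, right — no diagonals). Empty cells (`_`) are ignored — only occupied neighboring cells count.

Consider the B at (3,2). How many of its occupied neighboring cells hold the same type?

Occupied neighbors of (3,2): (2,2)=B, (4,2)=B, (3,3)=B.
Same type (B): 3 of 3.

3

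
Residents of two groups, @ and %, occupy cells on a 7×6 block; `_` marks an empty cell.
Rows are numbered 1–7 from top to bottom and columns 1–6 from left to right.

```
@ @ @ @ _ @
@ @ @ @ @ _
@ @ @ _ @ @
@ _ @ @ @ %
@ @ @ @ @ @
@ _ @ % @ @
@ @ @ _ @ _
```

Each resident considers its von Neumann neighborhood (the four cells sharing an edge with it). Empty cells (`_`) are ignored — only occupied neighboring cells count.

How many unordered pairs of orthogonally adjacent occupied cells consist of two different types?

6

Scan each occupied cell's neighbors to the right and below so each pair is counted once.
From row 1: 0 unlike of 7 pairs (running 0/7).
From row 2: 0 unlike of 8 pairs (running 0/15).
From row 3: 1 unlike of 7 pairs (running 1/22).
From row 4: 2 unlike of 8 pairs (running 3/30).
From row 5: 1 unlike of 10 pairs (running 4/40).
From row 6: 2 unlike of 6 pairs (running 6/46).
From row 7: 0 unlike of 2 pairs (running 6/48).
Total adjacent occupied pairs: 48; unlike-type pairs: 6.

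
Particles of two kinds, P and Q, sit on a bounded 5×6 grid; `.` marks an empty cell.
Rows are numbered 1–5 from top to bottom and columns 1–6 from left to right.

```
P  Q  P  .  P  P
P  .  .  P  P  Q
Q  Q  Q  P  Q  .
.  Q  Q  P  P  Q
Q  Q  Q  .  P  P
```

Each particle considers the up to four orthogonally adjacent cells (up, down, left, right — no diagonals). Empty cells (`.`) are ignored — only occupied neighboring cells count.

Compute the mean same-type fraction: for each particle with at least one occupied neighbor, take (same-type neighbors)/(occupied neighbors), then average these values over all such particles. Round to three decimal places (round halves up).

0.587

Row 1: (1,1)P 1/2 · (1,2)Q 0/2 · (1,3)P 0/1 · (1,5)P 2/2 · (1,6)P 1/2
Row 2: (2,1)P 1/2 · (2,4)P 2/2 · (2,5)P 2/4 · (2,6)Q 0/2
Row 3: (3,1)Q 1/2 · (3,2)Q 3/3 · (3,3)Q 2/3 · (3,4)P 2/4 · (3,5)Q 0/3
Row 4: (4,2)Q 3/3 · (4,3)Q 3/4 · (4,4)P 2/3 · (4,5)P 2/4 · (4,6)Q 0/2
Row 5: (5,1)Q 1/1 · (5,2)Q 3/3 · (5,3)Q 2/2 · (5,5)P 2/2 · (5,6)P 1/2
Sum over 24 particles: 1/2 + 0/2 + 0/1 + 2/2 + 1/2 + 1/2 + 2/2 + 2/4 + 0/2 + 1/2 + 3/3 + 2/3 + 2/4 + 0/3 + 3/3 + 3/4 + 2/3 + 2/4 + 0/2 + 1/1 + 3/3 + 2/2 + 2/2 + 1/2 = 169/12; mean = 169/12 ÷ 24 = 169/288 = 0.586805… → 0.587.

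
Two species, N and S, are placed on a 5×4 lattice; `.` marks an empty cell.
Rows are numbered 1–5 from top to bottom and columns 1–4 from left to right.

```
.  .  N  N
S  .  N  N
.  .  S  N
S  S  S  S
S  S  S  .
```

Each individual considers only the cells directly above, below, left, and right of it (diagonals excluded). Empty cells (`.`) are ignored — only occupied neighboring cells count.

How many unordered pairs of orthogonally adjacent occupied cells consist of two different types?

Scan each occupied cell's neighbors to the right and below so each pair is counted once.
Row 1: N(1,3)–N(1,4)= N(1,3)–N(2,3)= N(1,4)–N(2,4)=  → 0/3 unlike.
Row 2: N(2,3)–N(2,4)= N(2,3)–S(3,3)≠ N(2,4)–N(3,4)=  → 1/3 unlike.
Row 3: S(3,3)–N(3,4)≠ S(3,3)–S(4,3)= N(3,4)–S(4,4)≠  → 2/3 unlike.
Row 4: S(4,1)–S(4,2)= S(4,1)–S(5,1)= S(4,2)–S(4,3)= S(4,2)–S(5,2)= S(4,3)–S(4,4)= S(4,3)–S(5,3)=  → 0/6 unlike.
Row 5: S(5,1)–S(5,2)= S(5,2)–S(5,3)=  → 0/2 unlike.
Total adjacent occupied pairs: 17; unlike-type pairs: 3.

3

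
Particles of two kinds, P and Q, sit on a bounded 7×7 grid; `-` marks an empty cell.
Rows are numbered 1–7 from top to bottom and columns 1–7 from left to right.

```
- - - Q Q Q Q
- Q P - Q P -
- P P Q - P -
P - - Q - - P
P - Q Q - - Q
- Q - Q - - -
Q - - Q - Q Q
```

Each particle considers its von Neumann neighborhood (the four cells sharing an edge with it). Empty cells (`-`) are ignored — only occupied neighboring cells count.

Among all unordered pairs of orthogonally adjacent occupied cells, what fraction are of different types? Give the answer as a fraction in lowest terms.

Scan each occupied cell's neighbors to the right and below so each pair is counted once.
From row 1: 1 unlike of 5 pairs (running 1/5).
From row 2: 3 unlike of 5 pairs (running 4/10).
From row 3: 1 unlike of 3 pairs (running 5/13).
From row 4: 1 unlike of 3 pairs (running 6/16).
From row 5: 0 unlike of 2 pairs (running 6/18).
From row 6: 0 unlike of 1 pairs (running 6/19).
From row 7: 0 unlike of 1 pairs (running 6/20).
Total adjacent occupied pairs: 20; unlike-type pairs: 6.
6/20 reduces to 3/10.

3/10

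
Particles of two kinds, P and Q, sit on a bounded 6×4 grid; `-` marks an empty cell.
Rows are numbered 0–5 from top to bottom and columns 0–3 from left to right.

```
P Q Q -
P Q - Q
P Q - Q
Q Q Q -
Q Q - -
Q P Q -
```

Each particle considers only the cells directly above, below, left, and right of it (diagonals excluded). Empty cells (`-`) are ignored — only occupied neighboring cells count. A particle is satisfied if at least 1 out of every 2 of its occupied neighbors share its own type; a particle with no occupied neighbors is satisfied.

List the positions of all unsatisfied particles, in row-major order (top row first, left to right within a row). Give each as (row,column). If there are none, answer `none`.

(2,0), (5,1), (5,2)

(0,0)P 1/2 satisfied
(0,1)Q 2/3 satisfied
(0,2)Q 1/1 satisfied
(1,0)P 2/3 satisfied
(1,1)Q 2/3 satisfied
(1,3)Q 1/1 satisfied
(2,0)P 1/3 not
(2,1)Q 2/3 satisfied
(2,3)Q 1/1 satisfied
(3,0)Q 2/3 satisfied
(3,1)Q 4/4 satisfied
(3,2)Q 1/1 satisfied
(4,0)Q 3/3 satisfied
(4,1)Q 2/3 satisfied
(5,0)Q 1/2 satisfied
(5,1)P 0/3 not
(5,2)Q 0/1 not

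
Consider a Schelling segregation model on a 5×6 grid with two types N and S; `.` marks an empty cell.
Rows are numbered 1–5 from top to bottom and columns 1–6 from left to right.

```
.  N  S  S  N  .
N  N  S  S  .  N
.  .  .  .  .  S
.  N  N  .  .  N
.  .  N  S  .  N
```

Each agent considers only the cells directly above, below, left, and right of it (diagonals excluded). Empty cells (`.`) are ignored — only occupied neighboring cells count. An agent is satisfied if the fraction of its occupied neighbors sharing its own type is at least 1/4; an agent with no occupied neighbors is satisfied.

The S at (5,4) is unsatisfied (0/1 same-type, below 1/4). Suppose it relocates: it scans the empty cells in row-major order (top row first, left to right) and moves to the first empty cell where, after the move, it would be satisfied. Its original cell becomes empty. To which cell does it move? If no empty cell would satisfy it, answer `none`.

(2,5)

Vacating (5,4). Empty cells in order:
  (1,1): 0/2 same-type → still unsatisfied.
  (1,6): 0/2 same-type → still unsatisfied.
  (2,5): 1/3 same-type → satisfied — stop here.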